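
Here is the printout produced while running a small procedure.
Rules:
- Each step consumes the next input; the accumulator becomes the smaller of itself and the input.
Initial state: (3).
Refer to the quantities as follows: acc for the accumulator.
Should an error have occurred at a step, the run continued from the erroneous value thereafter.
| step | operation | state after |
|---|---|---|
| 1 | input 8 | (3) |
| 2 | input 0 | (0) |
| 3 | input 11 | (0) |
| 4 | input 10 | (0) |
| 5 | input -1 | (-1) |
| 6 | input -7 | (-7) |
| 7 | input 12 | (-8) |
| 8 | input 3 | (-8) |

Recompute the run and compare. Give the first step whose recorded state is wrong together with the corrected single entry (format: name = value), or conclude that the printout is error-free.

step 7, acc = -7

Step 1: acc = min(3, 8) = 3 — consistent with the printout.
Step 2: acc = min(3, 0) = 0 — same as recorded.
Step 3: acc = min(0, 11) = 0 — same as recorded.
Step 4: acc = min(0, 10) = 0 — matches.
Step 5: acc = min(0, -1) = -1 — checks out.
Step 6: acc = min(-1, -7) = -7 — no discrepancy.
Step 7: acc = min(-7, 12) = -7 — this is not what the printout shows.
First incorrect step: 7; the correct value is acc = -7.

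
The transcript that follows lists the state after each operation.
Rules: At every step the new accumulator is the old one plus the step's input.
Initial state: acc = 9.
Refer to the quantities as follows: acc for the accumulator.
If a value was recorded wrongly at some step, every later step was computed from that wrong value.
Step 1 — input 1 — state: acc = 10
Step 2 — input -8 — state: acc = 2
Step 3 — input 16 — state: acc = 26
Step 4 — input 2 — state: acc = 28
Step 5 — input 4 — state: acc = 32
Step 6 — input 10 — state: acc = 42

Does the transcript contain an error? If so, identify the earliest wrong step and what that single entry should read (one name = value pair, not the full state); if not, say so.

step 3, acc = 18

1. acc = 9 + 1 = 10 (confirmed correct)
2. acc = 10 + -8 = 2 (consistent with the transcript)
3. acc = 2 + 16 = 18 (this is not what the transcript shows)
The earliest wrong entry is at step 3: it should read acc = 18.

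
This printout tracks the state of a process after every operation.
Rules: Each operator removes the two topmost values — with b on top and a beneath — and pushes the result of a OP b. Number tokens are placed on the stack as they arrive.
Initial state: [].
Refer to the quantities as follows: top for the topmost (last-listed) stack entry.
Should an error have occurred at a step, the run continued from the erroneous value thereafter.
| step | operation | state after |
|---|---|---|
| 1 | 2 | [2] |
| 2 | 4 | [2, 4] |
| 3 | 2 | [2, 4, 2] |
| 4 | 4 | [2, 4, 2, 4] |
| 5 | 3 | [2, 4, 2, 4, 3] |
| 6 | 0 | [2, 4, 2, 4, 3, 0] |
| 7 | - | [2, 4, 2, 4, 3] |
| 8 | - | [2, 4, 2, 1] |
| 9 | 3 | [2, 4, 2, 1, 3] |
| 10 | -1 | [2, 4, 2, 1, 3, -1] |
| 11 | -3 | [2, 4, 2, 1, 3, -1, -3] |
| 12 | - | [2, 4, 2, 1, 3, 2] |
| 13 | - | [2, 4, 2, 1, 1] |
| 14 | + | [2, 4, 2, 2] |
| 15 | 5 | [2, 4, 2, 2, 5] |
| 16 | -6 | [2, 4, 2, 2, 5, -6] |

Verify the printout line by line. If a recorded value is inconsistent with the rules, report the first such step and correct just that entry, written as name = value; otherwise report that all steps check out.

no error

step 1: push 2: top = 2 -> consistent with the printout
step 2: push 4: top = 4 -> no discrepancy
step 3: push 2: top = 2 -> matches
step 4: push 4: top = 4 -> in agreement
step 5: push 3: top = 3 -> matches
step 6: push 0: top = 0 -> matches
step 7: 3 - 0 = 3 -> in agreement
step 8: 4 - 3 = 1 -> in agreement
step 9: push 3: top = 3 -> checks out
step 10: push -1: top = -1 -> same as recorded
step 11: push -3: top = -3 -> checks out
step 12: -1 - -3 = 2 -> checks out
step 13: 3 - 2 = 1 -> exactly as logged
step 14: 1 + 1 = 2 -> consistent with the printout
step 15: push 5: top = 5 -> no discrepancy
step 16: push -6: top = -6 -> no discrepancy
The recomputation confirms every line.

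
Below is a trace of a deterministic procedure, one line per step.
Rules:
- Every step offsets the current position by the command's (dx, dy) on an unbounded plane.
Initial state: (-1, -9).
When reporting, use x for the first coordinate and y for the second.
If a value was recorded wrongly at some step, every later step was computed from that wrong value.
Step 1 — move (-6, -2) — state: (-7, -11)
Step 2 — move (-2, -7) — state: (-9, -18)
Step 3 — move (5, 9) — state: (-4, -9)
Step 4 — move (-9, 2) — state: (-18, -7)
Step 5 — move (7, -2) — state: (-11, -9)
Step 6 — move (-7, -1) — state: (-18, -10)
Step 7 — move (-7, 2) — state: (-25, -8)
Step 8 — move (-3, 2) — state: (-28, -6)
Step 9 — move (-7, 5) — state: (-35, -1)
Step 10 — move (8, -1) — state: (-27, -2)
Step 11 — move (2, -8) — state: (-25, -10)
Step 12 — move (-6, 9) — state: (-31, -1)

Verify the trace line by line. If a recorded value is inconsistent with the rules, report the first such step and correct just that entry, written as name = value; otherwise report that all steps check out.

step 4, x = -13

Step 1: x = -1 + (-6) = -7, y = -9 + (-2) = -11 — same as recorded.
Step 2: x = -7 + (-2) = -9, y = -11 + (-7) = -18 — agrees with the trace.
Step 3: x = -9 + (5) = -4, y = -18 + (9) = -9 — consistent with the trace.
Step 4: x = -4 + (-9) = -13, y = -9 + (2) = -7 — the trace disagrees here.
First deviation found at step 4; the corrected entry is x = -13.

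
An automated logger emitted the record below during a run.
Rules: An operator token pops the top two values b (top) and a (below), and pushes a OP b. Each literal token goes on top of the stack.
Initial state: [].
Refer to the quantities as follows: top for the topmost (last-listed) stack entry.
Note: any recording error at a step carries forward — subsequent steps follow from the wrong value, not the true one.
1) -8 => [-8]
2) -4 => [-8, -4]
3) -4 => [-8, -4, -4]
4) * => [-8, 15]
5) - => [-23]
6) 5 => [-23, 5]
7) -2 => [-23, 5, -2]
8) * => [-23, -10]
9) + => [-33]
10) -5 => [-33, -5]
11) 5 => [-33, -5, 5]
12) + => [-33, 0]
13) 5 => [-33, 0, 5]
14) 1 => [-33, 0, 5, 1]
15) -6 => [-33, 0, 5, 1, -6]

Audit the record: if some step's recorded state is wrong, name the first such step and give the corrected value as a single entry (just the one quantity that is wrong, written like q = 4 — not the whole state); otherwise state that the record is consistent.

step 1: push -8: top = -8 -> no discrepancy
step 2: push -4: top = -4 -> consistent with the record
step 3: push -4: top = -4 -> confirmed correct
step 4: -4 * -4 = 16 -> the recorded entry deviates here
That makes step 4 the first incorrect line — top = 16 is what it should show.

step 4, top = 16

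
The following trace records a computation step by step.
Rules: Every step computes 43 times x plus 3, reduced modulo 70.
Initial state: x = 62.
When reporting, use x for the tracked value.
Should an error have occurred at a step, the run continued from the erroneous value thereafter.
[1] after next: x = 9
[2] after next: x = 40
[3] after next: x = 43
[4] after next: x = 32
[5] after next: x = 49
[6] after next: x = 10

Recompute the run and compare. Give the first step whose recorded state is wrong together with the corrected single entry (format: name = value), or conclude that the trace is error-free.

step 1: x = (43*62 + 3) mod 70 = 9 -> agrees with the trace
step 2: x = (43*9 + 3) mod 70 = 40 -> checks out
step 3: x = (43*40 + 3) mod 70 = 43 -> checks out
step 4: x = (43*43 + 3) mod 70 = 32 -> in agreement
step 5: x = (43*32 + 3) mod 70 = 49 -> no discrepancy
step 6: x = (43*49 + 3) mod 70 = 10 -> consistent with the trace
Every step is consistent.

no error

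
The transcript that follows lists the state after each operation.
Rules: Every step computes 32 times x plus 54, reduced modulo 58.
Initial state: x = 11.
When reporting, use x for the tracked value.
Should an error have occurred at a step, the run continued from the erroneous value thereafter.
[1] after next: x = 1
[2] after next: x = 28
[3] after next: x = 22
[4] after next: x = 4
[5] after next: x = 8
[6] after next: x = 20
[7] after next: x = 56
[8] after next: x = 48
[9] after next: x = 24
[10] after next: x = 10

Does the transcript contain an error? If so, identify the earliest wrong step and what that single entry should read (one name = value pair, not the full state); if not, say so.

step 1: x = (32*11 + 54) mod 58 = 0 -> the entry is off here
Step 1 is the first one off; corrected, x = 0.

step 1, x = 0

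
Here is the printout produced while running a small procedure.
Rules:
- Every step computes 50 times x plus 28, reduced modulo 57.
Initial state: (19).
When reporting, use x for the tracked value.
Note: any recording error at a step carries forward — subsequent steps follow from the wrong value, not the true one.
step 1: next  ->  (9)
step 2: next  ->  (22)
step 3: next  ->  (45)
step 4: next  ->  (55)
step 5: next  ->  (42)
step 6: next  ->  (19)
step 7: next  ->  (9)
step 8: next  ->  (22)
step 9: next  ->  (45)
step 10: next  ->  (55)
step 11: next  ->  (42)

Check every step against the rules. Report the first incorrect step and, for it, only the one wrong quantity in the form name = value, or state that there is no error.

no error

Recomputing the run from the initial state:
step 1: x = 9
step 2: x = 22
step 3: x = 45
step 4: x = 55
step 5: x = 42
step 6: x = 19
step 7: x = 9
step 8: x = 22
step 9: x = 45
step 10: x = 55
step 11: x = 42
This matches the printout at every step.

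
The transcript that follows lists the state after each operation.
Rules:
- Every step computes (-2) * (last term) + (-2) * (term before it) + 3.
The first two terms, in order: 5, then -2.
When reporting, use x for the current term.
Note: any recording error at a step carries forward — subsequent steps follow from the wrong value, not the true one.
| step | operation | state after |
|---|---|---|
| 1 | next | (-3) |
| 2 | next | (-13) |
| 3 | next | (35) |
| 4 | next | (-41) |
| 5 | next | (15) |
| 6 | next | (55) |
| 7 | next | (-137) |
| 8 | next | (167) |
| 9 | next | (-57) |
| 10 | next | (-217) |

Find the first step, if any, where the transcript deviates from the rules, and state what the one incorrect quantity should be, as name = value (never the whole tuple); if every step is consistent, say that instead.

Recomputing the run from the initial state:
step 1: x = -3
step 2: x = 13
step 3: x = -17
step 4: x = 11
step 5: x = 15
step 6: x = -49
step 7: x = 71
step 8: x = -41
step 9: x = -57
step 10: x = 199
The first disagreement with the transcript is at step 2, where the value should be x = 13.

step 2, x = 13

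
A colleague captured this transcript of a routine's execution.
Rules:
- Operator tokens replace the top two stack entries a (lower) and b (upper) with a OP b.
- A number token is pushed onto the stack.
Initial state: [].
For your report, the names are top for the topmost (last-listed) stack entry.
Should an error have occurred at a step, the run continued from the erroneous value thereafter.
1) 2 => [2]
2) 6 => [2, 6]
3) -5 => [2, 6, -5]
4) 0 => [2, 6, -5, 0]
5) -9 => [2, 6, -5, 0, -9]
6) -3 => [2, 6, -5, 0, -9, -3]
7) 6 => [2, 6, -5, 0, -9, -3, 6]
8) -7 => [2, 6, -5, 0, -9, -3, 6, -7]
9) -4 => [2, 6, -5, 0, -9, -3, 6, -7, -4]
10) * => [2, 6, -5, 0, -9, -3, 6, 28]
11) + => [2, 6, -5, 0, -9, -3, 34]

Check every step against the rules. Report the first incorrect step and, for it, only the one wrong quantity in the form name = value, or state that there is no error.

no error

Recomputing the run from the initial state:
step 1: [2]
step 2: [2, 6]
step 3: [2, 6, -5]
step 4: [2, 6, -5, 0]
step 5: [2, 6, -5, 0, -9]
step 6: [2, 6, -5, 0, -9, -3]
step 7: [2, 6, -5, 0, -9, -3, 6]
step 8: [2, 6, -5, 0, -9, -3, 6, -7]
step 9: [2, 6, -5, 0, -9, -3, 6, -7, -4]
step 10: [2, 6, -5, 0, -9, -3, 6, 28]
step 11: [2, 6, -5, 0, -9, -3, 34]
This matches the transcript at every step.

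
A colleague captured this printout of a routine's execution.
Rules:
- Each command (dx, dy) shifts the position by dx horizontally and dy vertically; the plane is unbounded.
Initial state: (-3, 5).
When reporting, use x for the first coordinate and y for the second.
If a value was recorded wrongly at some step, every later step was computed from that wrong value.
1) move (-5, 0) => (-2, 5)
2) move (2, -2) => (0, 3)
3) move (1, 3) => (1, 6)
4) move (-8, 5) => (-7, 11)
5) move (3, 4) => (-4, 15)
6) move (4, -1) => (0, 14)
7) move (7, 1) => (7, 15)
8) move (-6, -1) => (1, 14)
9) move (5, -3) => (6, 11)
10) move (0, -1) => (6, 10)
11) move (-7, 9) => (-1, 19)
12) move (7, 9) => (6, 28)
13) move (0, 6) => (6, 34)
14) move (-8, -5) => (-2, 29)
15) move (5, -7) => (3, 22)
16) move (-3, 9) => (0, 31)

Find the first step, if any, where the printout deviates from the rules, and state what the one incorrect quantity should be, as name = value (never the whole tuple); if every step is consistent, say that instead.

step 1, x = -8

Recomputing the run from the initial state:
step 1: x = -8, y = 5
step 2: x = -6, y = 3
step 3: x = -5, y = 6
step 4: x = -13, y = 11
step 5: x = -10, y = 15
step 6: x = -6, y = 14
step 7: x = 1, y = 15
step 8: x = -5, y = 14
step 9: x = 0, y = 11
step 10: x = 0, y = 10
step 11: x = -7, y = 19
step 12: x = 0, y = 28
step 13: x = 0, y = 34
step 14: x = -8, y = 29
step 15: x = -3, y = 22
step 16: x = -6, y = 31
The first disagreement with the printout is at step 1, where the value should be x = -8.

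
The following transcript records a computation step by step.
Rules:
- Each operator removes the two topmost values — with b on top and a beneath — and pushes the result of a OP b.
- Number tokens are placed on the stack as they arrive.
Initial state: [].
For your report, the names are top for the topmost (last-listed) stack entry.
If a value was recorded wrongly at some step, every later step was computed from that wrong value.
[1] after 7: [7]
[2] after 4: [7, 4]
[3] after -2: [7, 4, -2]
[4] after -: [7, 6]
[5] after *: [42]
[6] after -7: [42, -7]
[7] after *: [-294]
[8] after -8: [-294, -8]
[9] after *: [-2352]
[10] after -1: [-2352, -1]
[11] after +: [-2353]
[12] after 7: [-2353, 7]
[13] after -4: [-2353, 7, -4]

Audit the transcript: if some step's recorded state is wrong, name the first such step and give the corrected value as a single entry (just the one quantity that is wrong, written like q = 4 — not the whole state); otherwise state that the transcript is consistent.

Step 1: push 7: top = 7 — in agreement.
Step 2: push 4: top = 4 — agrees with the transcript.
Step 3: push -2: top = -2 — consistent with the transcript.
Step 4: 4 - -2 = 6 — in agreement.
Step 5: 7 * 6 = 42 — no discrepancy.
Step 6: push -7: top = -7 — same as recorded.
Step 7: 42 * -7 = -294 — exactly as logged.
Step 8: push -8: top = -8 — confirmed correct.
Step 9: -294 * -8 = 2352 — the transcript has a different value.
The earliest wrong entry is at step 9: it should read top = 2352.

step 9, top = 2352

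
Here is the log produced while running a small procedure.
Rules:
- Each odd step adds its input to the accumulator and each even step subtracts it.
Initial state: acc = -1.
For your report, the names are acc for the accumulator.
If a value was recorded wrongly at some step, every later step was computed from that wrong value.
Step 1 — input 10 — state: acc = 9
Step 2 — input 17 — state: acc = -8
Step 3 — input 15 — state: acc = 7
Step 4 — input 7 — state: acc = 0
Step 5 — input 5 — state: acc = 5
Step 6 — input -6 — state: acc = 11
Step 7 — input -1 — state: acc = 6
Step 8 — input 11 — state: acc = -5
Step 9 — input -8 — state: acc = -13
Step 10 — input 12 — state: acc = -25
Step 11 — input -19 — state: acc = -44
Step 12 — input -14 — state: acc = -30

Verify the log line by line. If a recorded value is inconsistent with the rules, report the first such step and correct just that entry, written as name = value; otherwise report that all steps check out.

Recomputing the run from the initial state:
step 1: acc = 9
step 2: acc = -8
step 3: acc = 7
step 4: acc = 0
step 5: acc = 5
step 6: acc = 11
step 7: acc = 10
step 8: acc = -1
step 9: acc = -9
step 10: acc = -21
step 11: acc = -40
step 12: acc = -26
The first disagreement with the log is at step 7, where the value should be acc = 10.

step 7, acc = 10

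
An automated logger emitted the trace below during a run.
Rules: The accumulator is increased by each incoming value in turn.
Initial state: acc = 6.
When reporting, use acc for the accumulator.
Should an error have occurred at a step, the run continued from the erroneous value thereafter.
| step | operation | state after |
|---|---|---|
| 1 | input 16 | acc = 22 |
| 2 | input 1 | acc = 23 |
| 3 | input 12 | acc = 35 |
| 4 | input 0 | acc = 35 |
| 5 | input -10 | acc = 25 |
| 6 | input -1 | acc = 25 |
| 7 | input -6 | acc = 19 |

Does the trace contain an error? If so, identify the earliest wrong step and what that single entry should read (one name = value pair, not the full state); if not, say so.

Recomputing the run from the initial state:
step 1: acc = 22
step 2: acc = 23
step 3: acc = 35
step 4: acc = 35
step 5: acc = 25
step 6: acc = 24
step 7: acc = 18
The first disagreement with the trace is at step 6, where the value should be acc = 24.

step 6, acc = 24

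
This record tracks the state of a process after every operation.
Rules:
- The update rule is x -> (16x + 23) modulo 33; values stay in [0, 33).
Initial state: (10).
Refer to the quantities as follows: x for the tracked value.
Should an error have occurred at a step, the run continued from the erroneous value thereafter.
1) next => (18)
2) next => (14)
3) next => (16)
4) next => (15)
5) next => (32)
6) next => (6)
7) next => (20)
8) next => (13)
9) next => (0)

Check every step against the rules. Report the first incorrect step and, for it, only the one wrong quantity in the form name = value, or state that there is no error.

Recomputing the run from the initial state:
step 1: x = 18
step 2: x = 14
step 3: x = 16
step 4: x = 15
step 5: x = 32
step 6: x = 7
step 7: x = 3
step 8: x = 5
step 9: x = 4
The first disagreement with the record is at step 6, where the value should be x = 7.

step 6, x = 7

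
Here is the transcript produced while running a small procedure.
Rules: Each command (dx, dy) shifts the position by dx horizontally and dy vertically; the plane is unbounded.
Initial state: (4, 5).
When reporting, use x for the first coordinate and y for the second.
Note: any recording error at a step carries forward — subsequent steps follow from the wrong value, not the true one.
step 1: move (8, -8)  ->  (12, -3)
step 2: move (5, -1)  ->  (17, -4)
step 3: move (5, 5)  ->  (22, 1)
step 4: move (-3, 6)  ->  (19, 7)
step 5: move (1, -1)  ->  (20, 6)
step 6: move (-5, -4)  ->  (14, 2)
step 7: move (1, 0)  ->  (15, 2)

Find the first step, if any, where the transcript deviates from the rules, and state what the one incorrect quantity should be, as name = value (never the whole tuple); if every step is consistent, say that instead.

step 1: x = 4 + (8) = 12, y = 5 + (-8) = -3 -> in agreement
step 2: x = 12 + (5) = 17, y = -3 + (-1) = -4 -> in agreement
step 3: x = 17 + (5) = 22, y = -4 + (5) = 1 -> exactly as logged
step 4: x = 22 + (-3) = 19, y = 1 + (6) = 7 -> consistent with the transcript
step 5: x = 19 + (1) = 20, y = 7 + (-1) = 6 -> verified
step 6: x = 20 + (-5) = 15, y = 6 + (-4) = 2 -> a discrepancy with the transcript
Step 6 is the first one off; corrected, x = 15.

step 6, x = 15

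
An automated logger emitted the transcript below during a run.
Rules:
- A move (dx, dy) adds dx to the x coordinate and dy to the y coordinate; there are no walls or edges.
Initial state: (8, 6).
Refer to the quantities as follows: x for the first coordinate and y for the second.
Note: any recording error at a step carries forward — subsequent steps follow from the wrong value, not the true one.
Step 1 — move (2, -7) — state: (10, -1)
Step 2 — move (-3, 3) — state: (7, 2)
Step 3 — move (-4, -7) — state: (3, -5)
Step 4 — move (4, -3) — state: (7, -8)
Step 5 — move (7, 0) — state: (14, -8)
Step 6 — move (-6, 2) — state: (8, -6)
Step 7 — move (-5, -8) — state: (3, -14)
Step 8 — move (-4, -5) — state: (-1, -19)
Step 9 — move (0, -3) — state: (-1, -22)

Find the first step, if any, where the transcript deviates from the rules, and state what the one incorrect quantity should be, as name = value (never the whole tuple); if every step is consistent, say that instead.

no error

Recomputing the run from the initial state:
step 1: x = 10, y = -1
step 2: x = 7, y = 2
step 3: x = 3, y = -5
step 4: x = 7, y = -8
step 5: x = 14, y = -8
step 6: x = 8, y = -6
step 7: x = 3, y = -14
step 8: x = -1, y = -19
step 9: x = -1, y = -22
This matches the transcript at every step.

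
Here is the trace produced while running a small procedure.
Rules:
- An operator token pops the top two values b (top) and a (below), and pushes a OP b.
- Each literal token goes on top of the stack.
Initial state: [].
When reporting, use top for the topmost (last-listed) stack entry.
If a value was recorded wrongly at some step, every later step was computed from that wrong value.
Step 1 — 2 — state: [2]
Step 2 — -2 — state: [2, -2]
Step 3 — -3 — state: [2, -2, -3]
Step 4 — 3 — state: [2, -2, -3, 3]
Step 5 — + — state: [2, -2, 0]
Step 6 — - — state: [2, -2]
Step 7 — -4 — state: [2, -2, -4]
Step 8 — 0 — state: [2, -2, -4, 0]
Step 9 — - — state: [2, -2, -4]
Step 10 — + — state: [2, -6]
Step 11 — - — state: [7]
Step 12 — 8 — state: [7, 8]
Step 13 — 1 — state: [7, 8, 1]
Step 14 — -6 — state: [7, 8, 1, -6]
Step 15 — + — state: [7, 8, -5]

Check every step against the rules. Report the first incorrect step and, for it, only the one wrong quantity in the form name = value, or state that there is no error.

step 11, top = 8

Step 1: push 2: top = 2 — consistent with the trace.
Step 2: push -2: top = -2 — consistent with the trace.
Step 3: push -3: top = -3 — agrees with the trace.
Step 4: push 3: top = 3 — verified.
Step 5: -3 + 3 = 0 — no discrepancy.
Step 6: -2 - 0 = -2 — consistent with the trace.
Step 7: push -4: top = -4 — in agreement.
Step 8: push 0: top = 0 — matches.
Step 9: -4 - 0 = -4 — matches.
Step 10: -2 + -4 = -6 — verified.
Step 11: 2 - -6 = 8 — this is not what the trace shows.
First incorrect step: 11; the correct value is top = 8.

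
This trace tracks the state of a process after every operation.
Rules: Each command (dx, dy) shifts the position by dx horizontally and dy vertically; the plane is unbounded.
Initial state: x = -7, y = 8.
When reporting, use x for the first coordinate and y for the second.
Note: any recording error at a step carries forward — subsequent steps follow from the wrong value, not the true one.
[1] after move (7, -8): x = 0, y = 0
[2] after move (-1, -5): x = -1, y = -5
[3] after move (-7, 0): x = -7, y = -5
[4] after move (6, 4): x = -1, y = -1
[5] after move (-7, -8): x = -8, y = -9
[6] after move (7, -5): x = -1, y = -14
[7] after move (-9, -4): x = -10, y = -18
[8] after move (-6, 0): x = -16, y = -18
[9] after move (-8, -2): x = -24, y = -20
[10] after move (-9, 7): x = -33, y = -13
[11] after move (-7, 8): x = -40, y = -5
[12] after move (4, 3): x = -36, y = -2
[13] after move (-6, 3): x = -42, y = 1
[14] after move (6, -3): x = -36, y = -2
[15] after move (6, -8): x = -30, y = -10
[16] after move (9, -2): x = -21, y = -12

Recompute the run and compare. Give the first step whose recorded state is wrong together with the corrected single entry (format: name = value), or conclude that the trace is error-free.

step 3, x = -8

Recomputing the run from the initial state:
step 1: x = 0, y = 0
step 2: x = -1, y = -5
step 3: x = -8, y = -5
step 4: x = -2, y = -1
step 5: x = -9, y = -9
step 6: x = -2, y = -14
step 7: x = -11, y = -18
step 8: x = -17, y = -18
step 9: x = -25, y = -20
step 10: x = -34, y = -13
step 11: x = -41, y = -5
step 12: x = -37, y = -2
step 13: x = -43, y = 1
step 14: x = -37, y = -2
step 15: x = -31, y = -10
step 16: x = -22, y = -12
The first disagreement with the trace is at step 3, where the value should be x = -8.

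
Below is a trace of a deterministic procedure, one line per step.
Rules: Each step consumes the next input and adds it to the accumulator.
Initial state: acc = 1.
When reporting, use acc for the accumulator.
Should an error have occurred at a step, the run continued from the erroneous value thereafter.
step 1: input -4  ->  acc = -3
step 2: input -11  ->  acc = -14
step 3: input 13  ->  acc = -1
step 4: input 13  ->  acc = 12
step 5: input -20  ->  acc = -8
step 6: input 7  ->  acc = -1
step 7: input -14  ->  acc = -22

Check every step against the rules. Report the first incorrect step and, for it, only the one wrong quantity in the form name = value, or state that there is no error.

step 1: acc = 1 + -4 = -3 -> matches
step 2: acc = -3 + -11 = -14 -> same as recorded
step 3: acc = -14 + 13 = -1 -> verified
step 4: acc = -1 + 13 = 12 -> same as recorded
step 5: acc = 12 + -20 = -8 -> consistent with the trace
step 6: acc = -8 + 7 = -1 -> exactly as logged
step 7: acc = -1 + -14 = -15 -> the entry is off here
Step 7 is the first one off; corrected, acc = -15.

step 7, acc = -15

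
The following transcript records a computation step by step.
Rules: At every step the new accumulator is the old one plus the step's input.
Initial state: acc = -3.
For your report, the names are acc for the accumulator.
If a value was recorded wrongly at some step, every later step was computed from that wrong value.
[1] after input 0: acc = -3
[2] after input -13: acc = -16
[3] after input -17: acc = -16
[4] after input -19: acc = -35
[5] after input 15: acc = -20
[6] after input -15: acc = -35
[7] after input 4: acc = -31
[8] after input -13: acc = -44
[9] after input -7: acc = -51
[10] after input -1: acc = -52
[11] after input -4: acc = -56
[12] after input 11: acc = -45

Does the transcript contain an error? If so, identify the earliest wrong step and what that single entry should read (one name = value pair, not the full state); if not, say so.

step 3, acc = -33

Recomputing the run from the initial state:
step 1: acc = -3
step 2: acc = -16
step 3: acc = -33
step 4: acc = -52
step 5: acc = -37
step 6: acc = -52
step 7: acc = -48
step 8: acc = -61
step 9: acc = -68
step 10: acc = -69
step 11: acc = -73
step 12: acc = -62
The first disagreement with the transcript is at step 3, where the value should be acc = -33.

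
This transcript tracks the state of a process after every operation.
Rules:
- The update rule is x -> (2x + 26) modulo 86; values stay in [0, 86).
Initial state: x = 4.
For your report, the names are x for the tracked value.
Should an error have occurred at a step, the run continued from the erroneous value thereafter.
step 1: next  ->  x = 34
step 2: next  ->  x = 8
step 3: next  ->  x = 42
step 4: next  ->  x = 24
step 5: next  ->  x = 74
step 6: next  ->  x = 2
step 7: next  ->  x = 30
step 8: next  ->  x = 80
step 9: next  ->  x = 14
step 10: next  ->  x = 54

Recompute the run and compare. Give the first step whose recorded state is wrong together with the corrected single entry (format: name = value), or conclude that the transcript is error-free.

step 8, x = 0

Recomputing the run from the initial state:
step 1: x = 34
step 2: x = 8
step 3: x = 42
step 4: x = 24
step 5: x = 74
step 6: x = 2
step 7: x = 30
step 8: x = 0
step 9: x = 26
step 10: x = 78
The first disagreement with the transcript is at step 8, where the value should be x = 0.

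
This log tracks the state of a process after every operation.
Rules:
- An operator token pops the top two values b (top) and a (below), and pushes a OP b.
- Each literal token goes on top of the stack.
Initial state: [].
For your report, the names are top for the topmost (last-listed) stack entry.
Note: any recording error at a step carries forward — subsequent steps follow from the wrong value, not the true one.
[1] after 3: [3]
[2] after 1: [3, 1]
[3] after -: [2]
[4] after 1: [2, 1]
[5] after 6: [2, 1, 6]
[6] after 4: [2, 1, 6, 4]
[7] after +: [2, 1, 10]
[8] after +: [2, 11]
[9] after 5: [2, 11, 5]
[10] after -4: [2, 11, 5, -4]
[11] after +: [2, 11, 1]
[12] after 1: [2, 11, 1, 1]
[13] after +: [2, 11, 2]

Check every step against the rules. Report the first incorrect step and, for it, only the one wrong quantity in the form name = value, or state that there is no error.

Step 1: push 3: top = 3 — verified.
Step 2: push 1: top = 1 — no discrepancy.
Step 3: 3 - 1 = 2 — checks out.
Step 4: push 1: top = 1 — verified.
Step 5: push 6: top = 6 — agrees with the log.
Step 6: push 4: top = 4 — no discrepancy.
Step 7: 6 + 4 = 10 — matches.
Step 8: 1 + 10 = 11 — checks out.
Step 9: push 5: top = 5 — no discrepancy.
Step 10: push -4: top = -4 — agrees with the log.
Step 11: 5 + -4 = 1 — matches.
Step 12: push 1: top = 1 — agrees with the log.
Step 13: 1 + 1 = 2 — in agreement.
No step deviates from the rules.

no error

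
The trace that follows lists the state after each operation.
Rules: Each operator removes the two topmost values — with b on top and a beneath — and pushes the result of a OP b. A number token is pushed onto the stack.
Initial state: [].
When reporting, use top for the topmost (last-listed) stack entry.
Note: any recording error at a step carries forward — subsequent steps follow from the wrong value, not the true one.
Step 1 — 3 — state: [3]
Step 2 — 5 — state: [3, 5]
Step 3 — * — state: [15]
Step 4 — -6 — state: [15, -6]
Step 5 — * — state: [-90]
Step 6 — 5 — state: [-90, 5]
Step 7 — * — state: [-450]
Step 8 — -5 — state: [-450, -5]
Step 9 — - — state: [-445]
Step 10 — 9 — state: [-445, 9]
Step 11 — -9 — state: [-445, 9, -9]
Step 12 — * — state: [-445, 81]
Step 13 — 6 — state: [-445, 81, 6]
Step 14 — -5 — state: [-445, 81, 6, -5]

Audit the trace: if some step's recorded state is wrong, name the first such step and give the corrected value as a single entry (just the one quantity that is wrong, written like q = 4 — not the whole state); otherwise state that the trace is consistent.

step 1: push 3: top = 3 -> confirmed correct
step 2: push 5: top = 5 -> verified
step 3: 3 * 5 = 15 -> verified
step 4: push -6: top = -6 -> checks out
step 5: 15 * -6 = -90 -> consistent with the trace
step 6: push 5: top = 5 -> in agreement
step 7: -90 * 5 = -450 -> agrees with the trace
step 8: push -5: top = -5 -> agrees with the trace
step 9: -450 - -5 = -445 -> verified
step 10: push 9: top = 9 -> same as recorded
step 11: push -9: top = -9 -> exactly as logged
step 12: 9 * -9 = -81 -> not what was recorded
First deviation found at step 12; the corrected entry is top = -81.

step 12, top = -81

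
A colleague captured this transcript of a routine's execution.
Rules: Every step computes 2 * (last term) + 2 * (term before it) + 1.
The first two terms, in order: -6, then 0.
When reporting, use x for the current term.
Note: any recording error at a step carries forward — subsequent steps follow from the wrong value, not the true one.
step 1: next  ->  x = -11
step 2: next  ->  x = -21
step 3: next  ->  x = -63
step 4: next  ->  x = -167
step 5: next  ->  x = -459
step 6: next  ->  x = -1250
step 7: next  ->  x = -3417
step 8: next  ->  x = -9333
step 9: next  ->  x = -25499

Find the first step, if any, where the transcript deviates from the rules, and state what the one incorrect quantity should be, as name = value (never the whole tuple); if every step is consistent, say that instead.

step 6, x = -1251

Step 1: x = 2*(0) + (2)*(-6) + (1) = -11 — agrees with the transcript.
Step 2: x = 2*(-11) + (2)*(0) + (1) = -21 — verified.
Step 3: x = 2*(-21) + (2)*(-11) + (1) = -63 — matches.
Step 4: x = 2*(-63) + (2)*(-21) + (1) = -167 — exactly as logged.
Step 5: x = 2*(-167) + (2)*(-63) + (1) = -459 — confirmed correct.
Step 6: x = 2*(-459) + (2)*(-167) + (1) = -1251 — the transcript has a different value.
That makes step 6 the first incorrect line — x = -1251 is what it should show.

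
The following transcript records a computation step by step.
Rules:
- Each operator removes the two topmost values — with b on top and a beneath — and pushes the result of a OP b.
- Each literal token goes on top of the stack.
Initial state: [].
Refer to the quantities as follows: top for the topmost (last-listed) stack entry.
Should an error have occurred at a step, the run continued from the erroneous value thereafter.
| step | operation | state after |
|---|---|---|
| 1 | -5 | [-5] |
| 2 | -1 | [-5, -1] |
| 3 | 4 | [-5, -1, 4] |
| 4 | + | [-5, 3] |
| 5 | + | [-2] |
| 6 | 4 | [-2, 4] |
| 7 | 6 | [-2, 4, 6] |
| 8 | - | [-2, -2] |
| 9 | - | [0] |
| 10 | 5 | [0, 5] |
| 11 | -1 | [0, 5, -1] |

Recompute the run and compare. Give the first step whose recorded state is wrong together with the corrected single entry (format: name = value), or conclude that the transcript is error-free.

Recomputing the run from the initial state:
step 1: [-5]
step 2: [-5, -1]
step 3: [-5, -1, 4]
step 4: [-5, 3]
step 5: [-2]
step 6: [-2, 4]
step 7: [-2, 4, 6]
step 8: [-2, -2]
step 9: [0]
step 10: [0, 5]
step 11: [0, 5, -1]
This matches the transcript at every step.

no error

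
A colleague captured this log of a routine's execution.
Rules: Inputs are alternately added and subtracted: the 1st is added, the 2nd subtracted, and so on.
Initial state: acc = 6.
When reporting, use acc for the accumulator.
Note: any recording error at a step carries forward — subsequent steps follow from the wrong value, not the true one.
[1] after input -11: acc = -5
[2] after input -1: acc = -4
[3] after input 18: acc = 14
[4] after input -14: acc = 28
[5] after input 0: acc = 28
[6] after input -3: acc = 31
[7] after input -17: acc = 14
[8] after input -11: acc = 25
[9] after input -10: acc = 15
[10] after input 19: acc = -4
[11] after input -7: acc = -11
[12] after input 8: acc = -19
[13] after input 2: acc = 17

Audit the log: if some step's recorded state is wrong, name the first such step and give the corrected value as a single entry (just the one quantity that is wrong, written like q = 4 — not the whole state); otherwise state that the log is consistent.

step 13, acc = -17

1. acc = 6 + -11 = -5 (matches)
2. acc = -5 - -1 = -4 (no discrepancy)
3. acc = -4 + 18 = 14 (checks out)
4. acc = 14 - -14 = 28 (matches)
5. acc = 28 + 0 = 28 (no discrepancy)
6. acc = 28 - -3 = 31 (exactly as logged)
7. acc = 31 + -17 = 14 (matches)
8. acc = 14 - -11 = 25 (matches)
9. acc = 25 + -10 = 15 (matches)
10. acc = 15 - 19 = -4 (verified)
11. acc = -4 + -7 = -11 (no discrepancy)
12. acc = -11 - 8 = -19 (checks out)
13. acc = -19 + 2 = -17 (the recorded entry deviates here)
First deviation found at step 13; the corrected entry is acc = -17.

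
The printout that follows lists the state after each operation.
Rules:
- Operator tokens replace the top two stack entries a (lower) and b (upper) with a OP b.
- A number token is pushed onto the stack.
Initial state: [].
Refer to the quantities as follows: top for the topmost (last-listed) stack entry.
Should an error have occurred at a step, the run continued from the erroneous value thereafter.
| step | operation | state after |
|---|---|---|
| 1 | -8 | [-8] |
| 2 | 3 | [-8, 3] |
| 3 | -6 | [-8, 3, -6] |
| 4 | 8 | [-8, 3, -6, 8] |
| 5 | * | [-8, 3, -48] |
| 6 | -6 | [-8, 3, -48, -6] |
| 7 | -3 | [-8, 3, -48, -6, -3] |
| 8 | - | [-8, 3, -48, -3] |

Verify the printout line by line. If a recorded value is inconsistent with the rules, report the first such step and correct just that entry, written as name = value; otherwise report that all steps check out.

no error

Recomputing the run from the initial state:
step 1: [-8]
step 2: [-8, 3]
step 3: [-8, 3, -6]
step 4: [-8, 3, -6, 8]
step 5: [-8, 3, -48]
step 6: [-8, 3, -48, -6]
step 7: [-8, 3, -48, -6, -3]
step 8: [-8, 3, -48, -3]
This matches the printout at every step.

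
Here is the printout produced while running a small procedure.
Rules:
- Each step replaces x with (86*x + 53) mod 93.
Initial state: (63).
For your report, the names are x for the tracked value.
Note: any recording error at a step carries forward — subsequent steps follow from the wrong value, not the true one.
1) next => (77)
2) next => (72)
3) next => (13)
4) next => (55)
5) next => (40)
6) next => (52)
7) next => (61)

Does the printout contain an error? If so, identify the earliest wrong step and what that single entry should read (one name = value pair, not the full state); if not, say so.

step 3, x = 14

1. x = (86*63 + 53) mod 93 = 77 (consistent with the printout)
2. x = (86*77 + 53) mod 93 = 72 (agrees with the printout)
3. x = (86*72 + 53) mod 93 = 14 (this is not what the printout shows)
First deviation found at step 3; the corrected entry is x = 14.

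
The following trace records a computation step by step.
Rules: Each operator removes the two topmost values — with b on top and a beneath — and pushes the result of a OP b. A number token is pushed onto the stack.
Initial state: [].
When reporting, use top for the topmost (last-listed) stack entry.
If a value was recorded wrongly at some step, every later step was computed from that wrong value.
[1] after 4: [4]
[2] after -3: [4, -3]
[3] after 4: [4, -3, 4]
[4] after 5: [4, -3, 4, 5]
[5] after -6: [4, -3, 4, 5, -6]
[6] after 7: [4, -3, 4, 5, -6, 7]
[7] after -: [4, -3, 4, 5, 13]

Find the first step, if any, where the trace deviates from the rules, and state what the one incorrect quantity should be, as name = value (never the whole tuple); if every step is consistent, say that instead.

1. push 4: top = 4 (agrees with the trace)
2. push -3: top = -3 (verified)
3. push 4: top = 4 (exactly as logged)
4. push 5: top = 5 (confirmed correct)
5. push -6: top = -6 (verified)
6. push 7: top = 7 (confirmed correct)
7. -6 - 7 = -13 (the trace has a different value)
The earliest wrong entry is at step 7: it should read top = -13.

step 7, top = -13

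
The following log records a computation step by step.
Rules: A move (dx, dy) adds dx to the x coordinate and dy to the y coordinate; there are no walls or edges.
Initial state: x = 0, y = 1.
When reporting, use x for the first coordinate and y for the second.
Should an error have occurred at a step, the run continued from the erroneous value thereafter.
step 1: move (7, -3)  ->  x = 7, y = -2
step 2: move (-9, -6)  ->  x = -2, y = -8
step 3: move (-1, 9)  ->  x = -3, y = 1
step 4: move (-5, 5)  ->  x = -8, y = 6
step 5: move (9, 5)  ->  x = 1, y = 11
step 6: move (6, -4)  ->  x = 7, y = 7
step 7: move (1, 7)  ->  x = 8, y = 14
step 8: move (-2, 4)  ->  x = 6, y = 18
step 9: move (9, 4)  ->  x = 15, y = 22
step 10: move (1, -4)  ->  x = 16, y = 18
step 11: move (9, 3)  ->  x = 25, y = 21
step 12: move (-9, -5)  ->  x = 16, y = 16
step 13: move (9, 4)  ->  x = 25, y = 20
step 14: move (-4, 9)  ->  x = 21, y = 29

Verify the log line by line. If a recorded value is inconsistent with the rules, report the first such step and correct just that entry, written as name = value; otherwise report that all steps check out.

no error

Recomputing the run from the initial state:
step 1: x = 7, y = -2
step 2: x = -2, y = -8
step 3: x = -3, y = 1
step 4: x = -8, y = 6
step 5: x = 1, y = 11
step 6: x = 7, y = 7
step 7: x = 8, y = 14
step 8: x = 6, y = 18
step 9: x = 15, y = 22
step 10: x = 16, y = 18
step 11: x = 25, y = 21
step 12: x = 16, y = 16
step 13: x = 25, y = 20
step 14: x = 21, y = 29
This matches the log at every step.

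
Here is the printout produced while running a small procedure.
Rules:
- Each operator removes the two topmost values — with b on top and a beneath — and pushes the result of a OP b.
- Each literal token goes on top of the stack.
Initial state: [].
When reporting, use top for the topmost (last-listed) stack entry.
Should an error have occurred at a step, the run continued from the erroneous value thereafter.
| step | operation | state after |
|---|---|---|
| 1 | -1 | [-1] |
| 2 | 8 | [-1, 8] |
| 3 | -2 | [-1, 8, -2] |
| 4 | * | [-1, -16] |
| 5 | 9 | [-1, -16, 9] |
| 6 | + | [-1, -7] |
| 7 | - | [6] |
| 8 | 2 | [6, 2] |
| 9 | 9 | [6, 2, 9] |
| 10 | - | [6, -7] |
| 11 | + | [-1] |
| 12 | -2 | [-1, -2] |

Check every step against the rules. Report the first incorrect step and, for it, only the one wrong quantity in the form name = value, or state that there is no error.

Recomputing the run from the initial state:
step 1: [-1]
step 2: [-1, 8]
step 3: [-1, 8, -2]
step 4: [-1, -16]
step 5: [-1, -16, 9]
step 6: [-1, -7]
step 7: [6]
step 8: [6, 2]
step 9: [6, 2, 9]
step 10: [6, -7]
step 11: [-1]
step 12: [-1, -2]
This matches the printout at every step.

no error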